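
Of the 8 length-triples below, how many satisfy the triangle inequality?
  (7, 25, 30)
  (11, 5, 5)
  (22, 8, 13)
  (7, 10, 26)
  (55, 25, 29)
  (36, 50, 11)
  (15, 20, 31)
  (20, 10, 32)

2

(7,25,30): 7+25 > 30 → valid
(5,5,11): 5+5 ≤ 11 → not valid
(8,13,22): 8+13 ≤ 22 → not valid
(7,10,26): 7+10 ≤ 26 → not valid
(25,29,55): 25+29 ≤ 55 → not valid
(11,36,50): 11+36 ≤ 50 → not valid
(15,20,31): 15+20 > 31 → valid
(10,20,32): 10+20 ≤ 32 → not valid
2 of the 8 triples form a triangle.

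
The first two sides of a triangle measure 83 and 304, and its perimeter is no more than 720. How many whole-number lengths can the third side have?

Triangle inequality: 221 < x < 387. Perimeter ≤ 720 gives x ≤ 720 − 83 − 304 = 333.
So 221 < x ≤ 333; integers 222 through 333: 112 values.

112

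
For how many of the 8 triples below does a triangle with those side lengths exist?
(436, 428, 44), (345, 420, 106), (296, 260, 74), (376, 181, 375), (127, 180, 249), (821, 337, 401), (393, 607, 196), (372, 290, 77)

(44,428,436): 44+428 > 436 → valid
(106,345,420): 106+345 > 420 → valid
(74,260,296): 74+260 > 296 → valid
(181,375,376): 181+375 > 376 → valid
(127,180,249): 127+180 > 249 → valid
(337,401,821): 337+401 ≤ 821 → not valid
(196,393,607): 196+393 ≤ 607 → not valid
(77,290,372): 77+290 ≤ 372 → not valid
5 of the 8 triples form a triangle.

5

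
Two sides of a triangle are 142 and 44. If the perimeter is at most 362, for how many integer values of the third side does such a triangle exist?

Triangle inequality: 98 < x < 186. Perimeter ≤ 362 gives x ≤ 362 − 142 − 44 = 176.
So 98 < x ≤ 176; integers 99 through 176: 78 values.

78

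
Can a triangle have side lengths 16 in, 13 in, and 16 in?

The longest side is 16, and the other two sum to 29.
Since 29 > 16, the triangle inequality holds.

Yes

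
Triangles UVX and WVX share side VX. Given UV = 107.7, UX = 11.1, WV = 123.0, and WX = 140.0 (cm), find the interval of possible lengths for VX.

96.6 < VX < 118.8

From triangle UVX: |107.7 − 11.1| < VX < 107.7 + 11.1, i.e. 96.6 < VX < 118.8.
From triangle WVX: 17.0 < VX < 263.0.
Both must hold, so VX lies in the intersection.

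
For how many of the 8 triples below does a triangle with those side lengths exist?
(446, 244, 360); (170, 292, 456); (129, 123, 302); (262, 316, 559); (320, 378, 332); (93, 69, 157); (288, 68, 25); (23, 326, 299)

(244,360,446): 244+360 > 446 → valid
(170,292,456): 170+292 > 456 → valid
(123,129,302): 123+129 ≤ 302 → not valid
(262,316,559): 262+316 > 559 → valid
(320,332,378): 320+332 > 378 → valid
(69,93,157): 69+93 > 157 → valid
(25,68,288): 25+68 ≤ 288 → not valid
(23,299,326): 23+299 ≤ 326 → not valid
5 of the 8 triples form a triangle.

5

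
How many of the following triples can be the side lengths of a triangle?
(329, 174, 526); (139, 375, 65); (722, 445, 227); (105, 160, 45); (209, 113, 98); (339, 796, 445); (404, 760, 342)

(174,329,526): 174+329 ≤ 526 → not valid
(65,139,375): 65+139 ≤ 375 → not valid
(227,445,722): 227+445 ≤ 722 → not valid
(45,105,160): 45+105 ≤ 160 → not valid
(98,113,209): 98+113 > 209 → valid
(339,445,796): 339+445 ≤ 796 → not valid
(342,404,760): 342+404 ≤ 760 → not valid
1 of the 7 triples forms a triangle.

1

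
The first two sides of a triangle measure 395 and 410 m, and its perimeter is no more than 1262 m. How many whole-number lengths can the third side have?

Triangle inequality: 15 < x < 805. Perimeter ≤ 1262 gives x ≤ 1262 − 395 − 410 = 457.
So 15 < x ≤ 457; integers 16 through 457: 442 values.

442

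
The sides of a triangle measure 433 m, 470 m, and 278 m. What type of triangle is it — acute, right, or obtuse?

acute

Compare the square of the longest side to the sum of squares of the other two: 278² + 433² = 264773 > 220900 = 470².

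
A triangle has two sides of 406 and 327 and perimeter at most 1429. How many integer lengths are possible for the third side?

Triangle inequality: 79 < x < 733. Perimeter ≤ 1429 gives x ≤ 1429 − 406 − 327 = 696.
So 79 < x ≤ 696; integers 80 through 696: 617 values.

617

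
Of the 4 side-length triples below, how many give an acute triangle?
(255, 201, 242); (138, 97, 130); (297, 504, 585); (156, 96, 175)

(255,201,242): 201²+242² = 98965 > 65025 = 255² → acute
(138,97,130): 97²+130² = 26309 > 19044 = 138² → acute
(297,504,585): 297²+504² = 342225 = 585² → right
(156,96,175): 96²+156² = 33552 > 30625 = 175² → acute
3 of the 4 are acute.

3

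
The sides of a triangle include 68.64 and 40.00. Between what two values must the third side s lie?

28.64 < s < 108.64

By the triangle inequality, s must be less than 68.64 + 40.00 = 108.64 and greater than |68.64 − 40.00| = 28.64.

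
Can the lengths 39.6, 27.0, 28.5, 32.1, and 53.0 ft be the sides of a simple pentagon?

Yes

A pentagon exists iff every side is shorter than the sum of the others — equivalently, the longest side is less than the sum of the rest.
Longest side 53.0 < 127.2 (sum of the remaining 4), so yes.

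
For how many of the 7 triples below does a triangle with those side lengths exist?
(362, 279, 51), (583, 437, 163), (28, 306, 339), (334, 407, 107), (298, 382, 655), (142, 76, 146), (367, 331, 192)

5

(51,279,362): 51+279 ≤ 362 → not valid
(163,437,583): 163+437 > 583 → valid
(28,306,339): 28+306 ≤ 339 → not valid
(107,334,407): 107+334 > 407 → valid
(298,382,655): 298+382 > 655 → valid
(76,142,146): 76+142 > 146 → valid
(192,331,367): 192+331 > 367 → valid
5 of the 7 triples form a triangle.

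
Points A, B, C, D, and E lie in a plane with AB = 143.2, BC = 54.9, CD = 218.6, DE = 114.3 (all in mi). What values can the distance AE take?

The maximum is all hops collinear in one direction: 143.2 + 54.9 + 218.6 + 114.3 = 531.0.
The longest hop is 218.6; the others sum to 312.4. Since 218.6 ≤ 312.4, the path can fold back on itself completely, so the minimum distance is 0.

0 ≤ AE ≤ 531.0 mi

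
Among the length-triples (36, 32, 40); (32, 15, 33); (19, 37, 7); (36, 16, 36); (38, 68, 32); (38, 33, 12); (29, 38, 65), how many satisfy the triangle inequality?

6

(32,36,40): 32+36 > 40 → valid
(15,32,33): 15+32 > 33 → valid
(7,19,37): 7+19 ≤ 37 → not valid
(16,36,36): 16+36 > 36 → valid
(32,38,68): 32+38 > 68 → valid
(12,33,38): 12+33 > 38 → valid
(29,38,65): 29+38 > 65 → valid
6 of the 7 triples form a triangle.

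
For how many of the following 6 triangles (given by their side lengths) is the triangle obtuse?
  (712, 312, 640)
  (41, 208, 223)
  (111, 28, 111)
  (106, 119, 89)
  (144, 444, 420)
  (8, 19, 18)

1

(712,312,640): 312²+640² = 506944 = 712² → right
(41,208,223): 41²+208² = 44945 < 49729 = 223² → obtuse
(111,28,111): 28²+111² = 13105 > 12321 = 111² → acute
(106,119,89): 89²+106² = 19157 > 14161 = 119² → acute
(144,444,420): 144²+420² = 197136 = 444² → right
(8,19,18): 8²+18² = 388 > 361 = 19² → acute
1 of the 6 is obtuse.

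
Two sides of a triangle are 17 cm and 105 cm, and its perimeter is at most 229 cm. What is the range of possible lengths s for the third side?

Triangle inequality alone gives 88 < s < 122.
The perimeter condition gives s ≤ 229 − 17 − 105 = 107.
Intersecting the two: 88 < s ≤ 107.

88 < s ≤ 107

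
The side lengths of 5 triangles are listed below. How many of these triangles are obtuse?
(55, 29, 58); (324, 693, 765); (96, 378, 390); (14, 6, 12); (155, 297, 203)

2

(55,29,58): 29²+55² = 3866 > 3364 = 58² → acute
(324,693,765): 324²+693² = 585225 = 765² → right
(96,378,390): 96²+378² = 152100 = 390² → right
(14,6,12): 6²+12² = 180 < 196 = 14² → obtuse
(155,297,203): 155²+203² = 65234 < 88209 = 297² → obtuse
2 of the 5 are obtuse.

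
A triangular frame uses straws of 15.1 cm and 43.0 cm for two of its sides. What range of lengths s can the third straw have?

By the triangle inequality, s must be less than 15.1 + 43.0 = 58.1 and greater than |15.1 − 43.0| = 27.9.

27.9 < s < 58.1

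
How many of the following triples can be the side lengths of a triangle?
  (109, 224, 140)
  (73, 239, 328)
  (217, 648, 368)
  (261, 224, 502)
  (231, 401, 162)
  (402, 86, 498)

(109,140,224): 109+140 > 224 → valid
(73,239,328): 73+239 ≤ 328 → not valid
(217,368,648): 217+368 ≤ 648 → not valid
(224,261,502): 224+261 ≤ 502 → not valid
(162,231,401): 162+231 ≤ 401 → not valid
(86,402,498): 86+402 ≤ 498 → not valid
1 of the 6 triples forms a triangle.

1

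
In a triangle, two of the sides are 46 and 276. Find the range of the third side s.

230 < s < 322

By the triangle inequality, s must be less than 46 + 276 = 322 and greater than |46 − 276| = 230.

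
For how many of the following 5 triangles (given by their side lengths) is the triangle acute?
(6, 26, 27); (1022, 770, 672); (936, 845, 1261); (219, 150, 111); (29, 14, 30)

(6,26,27): 6²+26² = 712 < 729 = 27² → obtuse
(1022,770,672): 672²+770² = 1044484 = 1022² → right
(936,845,1261): 845²+936² = 1590121 = 1261² → right
(219,150,111): 111²+150² = 34821 < 47961 = 219² → obtuse
(29,14,30): 14²+29² = 1037 > 900 = 30² → acute
1 of the 5 is acute.

1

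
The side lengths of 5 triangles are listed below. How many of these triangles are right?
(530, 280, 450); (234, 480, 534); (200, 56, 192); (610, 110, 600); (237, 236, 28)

(530,280,450): 280²+450² = 280900 = 530² → right
(234,480,534): 234²+480² = 285156 = 534² → right
(200,56,192): 56²+192² = 40000 = 200² → right
(610,110,600): 110²+600² = 372100 = 610² → right
(237,236,28): 28²+236² = 56480 > 56169 = 237² → acute
4 of the 5 are right.

4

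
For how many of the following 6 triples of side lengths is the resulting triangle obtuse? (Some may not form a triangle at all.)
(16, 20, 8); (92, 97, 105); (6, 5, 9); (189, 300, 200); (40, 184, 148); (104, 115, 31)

5

(16,20,8): 8²+16² = 320 < 400 = 20² → obtuse
(92,97,105): 92²+97² = 17873 > 11025 = 105² → acute
(6,5,9): 5²+6² = 61 < 81 = 9² → obtuse
(189,300,200): 189²+200² = 75721 < 90000 = 300² → obtuse
(40,184,148): 40²+148² = 23504 < 33856 = 184² → obtuse
(104,115,31): 31²+104² = 11777 < 13225 = 115² → obtuse
5 of the 6 are obtuse.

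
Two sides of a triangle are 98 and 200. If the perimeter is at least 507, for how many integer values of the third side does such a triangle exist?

89

Triangle inequality: 102 < x < 298. Perimeter ≥ 507 gives x ≥ 507 − 98 − 200 = 209.
So 209 ≤ x < 298; integers 209 through 297: 89 values.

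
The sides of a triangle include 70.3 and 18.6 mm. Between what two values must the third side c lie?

51.7 < c < 88.9

By the triangle inequality, c must be less than 70.3 + 18.6 = 88.9 and greater than |70.3 − 18.6| = 51.7.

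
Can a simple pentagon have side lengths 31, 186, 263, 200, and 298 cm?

Yes

A pentagon exists iff every side is shorter than the sum of the others — equivalently, the longest side is less than the sum of the rest.
Longest side 298 < 680 (sum of the remaining 4), so yes.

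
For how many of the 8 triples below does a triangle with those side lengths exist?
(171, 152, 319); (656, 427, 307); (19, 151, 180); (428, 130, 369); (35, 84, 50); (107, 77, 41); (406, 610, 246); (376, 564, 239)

7

(152,171,319): 152+171 > 319 → valid
(307,427,656): 307+427 > 656 → valid
(19,151,180): 19+151 ≤ 180 → not valid
(130,369,428): 130+369 > 428 → valid
(35,50,84): 35+50 > 84 → valid
(41,77,107): 41+77 > 107 → valid
(246,406,610): 246+406 > 610 → valid
(239,376,564): 239+376 > 564 → valid
7 of the 8 triples form a triangle.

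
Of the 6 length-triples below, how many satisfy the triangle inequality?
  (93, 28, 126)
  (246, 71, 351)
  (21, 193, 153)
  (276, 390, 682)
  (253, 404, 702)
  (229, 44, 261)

1

(28,93,126): 28+93 ≤ 126 → not valid
(71,246,351): 71+246 ≤ 351 → not valid
(21,153,193): 21+153 ≤ 193 → not valid
(276,390,682): 276+390 ≤ 682 → not valid
(253,404,702): 253+404 ≤ 702 → not valid
(44,229,261): 44+229 > 261 → valid
1 of the 6 triples forms a triangle.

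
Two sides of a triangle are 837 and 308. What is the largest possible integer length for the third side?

1144

The third side must be strictly less than 837 + 308 = 1145.
The largest integer below 1145 is 1144.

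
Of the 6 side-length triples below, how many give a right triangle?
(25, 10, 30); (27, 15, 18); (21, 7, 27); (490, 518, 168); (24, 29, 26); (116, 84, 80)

(25,10,30): 10²+25² = 725 < 900 = 30² → obtuse
(27,15,18): 15²+18² = 549 < 729 = 27² → obtuse
(21,7,27): 7²+21² = 490 < 729 = 27² → obtuse
(490,518,168): 168²+490² = 268324 = 518² → right
(24,29,26): 24²+26² = 1252 > 841 = 29² → acute
(116,84,80): 80²+84² = 13456 = 116² → right
2 of the 6 are right.

2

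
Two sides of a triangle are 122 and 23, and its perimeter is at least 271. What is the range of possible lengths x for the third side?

126 ≤ x < 145

Triangle inequality alone gives 99 < x < 145.
The perimeter condition gives x ≥ 271 − 122 − 23 = 126.
Intersecting the two: 126 ≤ x < 145.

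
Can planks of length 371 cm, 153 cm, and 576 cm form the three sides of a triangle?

The longest side is 576, but the other two sum to only 524.
524 < 576, so the triangle inequality fails.

No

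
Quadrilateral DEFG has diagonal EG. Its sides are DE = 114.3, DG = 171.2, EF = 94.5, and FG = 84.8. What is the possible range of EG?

From triangle DEG: |114.3 − 171.2| < EG < 114.3 + 171.2, i.e. 56.9 < EG < 285.5.
From triangle FEG: 9.7 < EG < 179.3.
Both must hold, so EG lies in the intersection.

56.9 < EG < 179.3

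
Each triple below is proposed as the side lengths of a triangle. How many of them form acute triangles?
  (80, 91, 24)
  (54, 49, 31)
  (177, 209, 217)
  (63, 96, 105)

3

(80,91,24): 24²+80² = 6976 < 8281 = 91² → obtuse
(54,49,31): 31²+49² = 3362 > 2916 = 54² → acute
(177,209,217): 177²+209² = 75010 > 47089 = 217² → acute
(63,96,105): 63²+96² = 13185 > 11025 = 105² → acute
3 of the 4 are acute.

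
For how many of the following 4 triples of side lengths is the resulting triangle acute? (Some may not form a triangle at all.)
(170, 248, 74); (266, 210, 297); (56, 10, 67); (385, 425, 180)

1

(170,248,74): 74+170 ≤ 248, not a triangle
(266,210,297): 210²+266² = 114856 > 88209 = 297² → acute
(56,10,67): 10+56 ≤ 67, not a triangle
(385,425,180): 180²+385² = 180625 = 425² → right
1 of the 4 is acute.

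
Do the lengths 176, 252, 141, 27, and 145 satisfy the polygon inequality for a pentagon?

A pentagon exists iff every side is shorter than the sum of the others — equivalently, the longest side is less than the sum of the rest.
Longest side 252 < 489 (sum of the remaining 4), so yes.

Yes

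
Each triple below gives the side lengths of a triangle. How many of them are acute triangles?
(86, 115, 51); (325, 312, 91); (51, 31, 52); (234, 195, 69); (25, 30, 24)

2

(86,115,51): 51²+86² = 9997 < 13225 = 115² → obtuse
(325,312,91): 91²+312² = 105625 = 325² → right
(51,31,52): 31²+51² = 3562 > 2704 = 52² → acute
(234,195,69): 69²+195² = 42786 < 54756 = 234² → obtuse
(25,30,24): 24²+25² = 1201 > 900 = 30² → acute
2 of the 5 are acute.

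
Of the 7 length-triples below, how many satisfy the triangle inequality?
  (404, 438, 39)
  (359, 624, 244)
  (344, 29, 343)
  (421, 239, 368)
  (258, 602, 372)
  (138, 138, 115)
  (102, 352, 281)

(39,404,438): 39+404 > 438 → valid
(244,359,624): 244+359 ≤ 624 → not valid
(29,343,344): 29+343 > 344 → valid
(239,368,421): 239+368 > 421 → valid
(258,372,602): 258+372 > 602 → valid
(115,138,138): 115+138 > 138 → valid
(102,281,352): 102+281 > 352 → valid
6 of the 7 triples form a triangle.

6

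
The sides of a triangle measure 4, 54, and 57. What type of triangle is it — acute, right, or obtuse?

obtuse

Compare the square of the longest side to the sum of squares of the other two: 4² + 54² = 2932 < 3249 = 57².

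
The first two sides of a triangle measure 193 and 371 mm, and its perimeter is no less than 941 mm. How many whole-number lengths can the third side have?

187

Triangle inequality: 178 < x < 564. Perimeter ≥ 941 gives x ≥ 941 − 193 − 371 = 377.
So 377 ≤ x < 564; integers 377 through 563: 187 values.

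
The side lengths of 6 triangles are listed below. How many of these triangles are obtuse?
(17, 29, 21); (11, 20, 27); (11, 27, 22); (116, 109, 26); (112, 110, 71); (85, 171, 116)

(17,29,21): 17²+21² = 730 < 841 = 29² → obtuse
(11,20,27): 11²+20² = 521 < 729 = 27² → obtuse
(11,27,22): 11²+22² = 605 < 729 = 27² → obtuse
(116,109,26): 26²+109² = 12557 < 13456 = 116² → obtuse
(112,110,71): 71²+110² = 17141 > 12544 = 112² → acute
(85,171,116): 85²+116² = 20681 < 29241 = 171² → obtuse
5 of the 6 are obtuse.

5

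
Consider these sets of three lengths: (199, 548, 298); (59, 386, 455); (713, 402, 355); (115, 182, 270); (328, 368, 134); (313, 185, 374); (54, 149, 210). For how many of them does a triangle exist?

(199,298,548): 199+298 ≤ 548 → not valid
(59,386,455): 59+386 ≤ 455 → not valid
(355,402,713): 355+402 > 713 → valid
(115,182,270): 115+182 > 270 → valid
(134,328,368): 134+328 > 368 → valid
(185,313,374): 185+313 > 374 → valid
(54,149,210): 54+149 ≤ 210 → not valid
4 of the 7 triples form a triangle.

4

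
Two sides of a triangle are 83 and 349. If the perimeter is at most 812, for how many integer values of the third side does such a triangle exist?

114

Triangle inequality: 266 < x < 432. Perimeter ≤ 812 gives x ≤ 812 − 83 − 349 = 380.
So 266 < x ≤ 380; integers 267 through 380: 114 values.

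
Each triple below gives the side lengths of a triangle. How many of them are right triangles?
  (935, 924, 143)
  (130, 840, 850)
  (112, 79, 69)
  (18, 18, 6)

2

(935,924,143): 143²+924² = 874225 = 935² → right
(130,840,850): 130²+840² = 722500 = 850² → right
(112,79,69): 69²+79² = 11002 < 12544 = 112² → obtuse
(18,18,6): 6²+18² = 360 > 324 = 18² → acute
2 of the 4 are right.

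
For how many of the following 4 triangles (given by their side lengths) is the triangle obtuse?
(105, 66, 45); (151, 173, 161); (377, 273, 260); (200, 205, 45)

(105,66,45): 45²+66² = 6381 < 11025 = 105² → obtuse
(151,173,161): 151²+161² = 48722 > 29929 = 173² → acute
(377,273,260): 260²+273² = 142129 = 377² → right
(200,205,45): 45²+200² = 42025 = 205² → right
1 of the 4 is obtuse.

1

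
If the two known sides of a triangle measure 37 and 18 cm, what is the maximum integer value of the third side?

54

The third side must be strictly less than 37 + 18 = 55.
The largest integer below 55 is 54.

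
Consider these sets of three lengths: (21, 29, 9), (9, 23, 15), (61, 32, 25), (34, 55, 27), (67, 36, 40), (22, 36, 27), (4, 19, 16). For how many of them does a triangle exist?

(9,21,29): 9+21 > 29 → valid
(9,15,23): 9+15 > 23 → valid
(25,32,61): 25+32 ≤ 61 → not valid
(27,34,55): 27+34 > 55 → valid
(36,40,67): 36+40 > 67 → valid
(22,27,36): 22+27 > 36 → valid
(4,16,19): 4+16 > 19 → valid
6 of the 7 triples form a triangle.

6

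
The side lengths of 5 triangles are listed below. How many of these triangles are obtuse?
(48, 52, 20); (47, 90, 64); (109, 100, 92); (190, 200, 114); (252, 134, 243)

1

(48,52,20): 20²+48² = 2704 = 52² → right
(47,90,64): 47²+64² = 6305 < 8100 = 90² → obtuse
(109,100,92): 92²+100² = 18464 > 11881 = 109² → acute
(190,200,114): 114²+190² = 49096 > 40000 = 200² → acute
(252,134,243): 134²+243² = 77005 > 63504 = 252² → acute
1 of the 5 is obtuse.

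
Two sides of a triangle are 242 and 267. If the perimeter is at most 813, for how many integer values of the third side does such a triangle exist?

279

Triangle inequality: 25 < x < 509. Perimeter ≤ 813 gives x ≤ 813 − 242 − 267 = 304.
So 25 < x ≤ 304; integers 26 through 304: 279 values.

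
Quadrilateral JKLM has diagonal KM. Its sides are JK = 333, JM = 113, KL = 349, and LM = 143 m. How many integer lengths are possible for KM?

From triangle JKM: 220 < KM < 446.
From triangle LKM: 206 < KM < 492.
Intersection: 220 < KM < 446, so integers 221 through 445: 225 values.

225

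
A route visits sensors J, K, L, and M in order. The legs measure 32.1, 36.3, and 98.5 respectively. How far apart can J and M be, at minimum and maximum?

The maximum is all hops collinear in one direction: 32.1 + 36.3 + 98.5 = 166.9.
The longest hop is 98.5; the others sum to 68.4. Folding the others back against it leaves at least 98.5 − 68.4 = 30.1.

30.1 ≤ JM ≤ 166.9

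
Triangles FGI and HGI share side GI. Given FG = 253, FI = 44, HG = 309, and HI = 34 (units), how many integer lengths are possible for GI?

21

From triangle FGI: 209 < GI < 297.
From triangle HGI: 275 < GI < 343.
Intersection: 275 < GI < 297, so integers 276 through 296: 21 values.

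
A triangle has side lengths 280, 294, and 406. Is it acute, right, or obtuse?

right

Compare the square of the longest side to the sum of squares of the other two: 280² + 294² = 164836 = 406².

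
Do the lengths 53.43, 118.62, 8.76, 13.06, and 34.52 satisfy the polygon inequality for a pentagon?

No

For a pentagon, each side must be shorter than the sum of the others.
Here the longest side is 118.62, but the remaining 4 sides sum to only 109.77.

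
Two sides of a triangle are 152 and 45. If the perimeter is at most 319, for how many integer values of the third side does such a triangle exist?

Triangle inequality: 107 < x < 197. Perimeter ≤ 319 gives x ≤ 319 − 152 − 45 = 122.
So 107 < x ≤ 122; integers 108 through 122: 15 values.

15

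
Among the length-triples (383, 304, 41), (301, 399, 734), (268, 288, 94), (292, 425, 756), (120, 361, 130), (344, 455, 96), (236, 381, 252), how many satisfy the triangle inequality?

2

(41,304,383): 41+304 ≤ 383 → not valid
(301,399,734): 301+399 ≤ 734 → not valid
(94,268,288): 94+268 > 288 → valid
(292,425,756): 292+425 ≤ 756 → not valid
(120,130,361): 120+130 ≤ 361 → not valid
(96,344,455): 96+344 ≤ 455 → not valid
(236,252,381): 236+252 > 381 → valid
2 of the 7 triples form a triangle.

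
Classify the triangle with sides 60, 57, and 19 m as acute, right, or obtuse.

Compare the square of the longest side to the sum of squares of the other two: 19² + 57² = 3610 > 3600 = 60².

acute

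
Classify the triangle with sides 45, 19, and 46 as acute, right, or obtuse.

acute

Compare the square of the longest side to the sum of squares of the other two: 19² + 45² = 2386 > 2116 = 46².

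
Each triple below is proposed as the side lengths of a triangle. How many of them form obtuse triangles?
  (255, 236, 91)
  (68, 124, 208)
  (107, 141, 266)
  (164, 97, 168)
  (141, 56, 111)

(255,236,91): 91²+236² = 63977 < 65025 = 255² → obtuse
(68,124,208): 68+124 ≤ 208, not a triangle
(107,141,266): 107+141 ≤ 266, not a triangle
(164,97,168): 97²+164² = 36305 > 28224 = 168² → acute
(141,56,111): 56²+111² = 15457 < 19881 = 141² → obtuse
2 of the 5 are obtuse.

2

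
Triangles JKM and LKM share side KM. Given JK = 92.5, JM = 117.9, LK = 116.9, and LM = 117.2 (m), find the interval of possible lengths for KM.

25.4 < KM < 210.4

From triangle JKM: |92.5 − 117.9| < KM < 92.5 + 117.9, i.e. 25.4 < KM < 210.4.
From triangle LKM: 0.3 < KM < 234.1.
Both must hold, so KM lies in the intersection.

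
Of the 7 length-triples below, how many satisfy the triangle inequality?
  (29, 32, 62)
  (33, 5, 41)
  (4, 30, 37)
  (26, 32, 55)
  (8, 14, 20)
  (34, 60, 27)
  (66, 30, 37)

(29,32,62): 29+32 ≤ 62 → not valid
(5,33,41): 5+33 ≤ 41 → not valid
(4,30,37): 4+30 ≤ 37 → not valid
(26,32,55): 26+32 > 55 → valid
(8,14,20): 8+14 > 20 → valid
(27,34,60): 27+34 > 60 → valid
(30,37,66): 30+37 > 66 → valid
4 of the 7 triples form a triangle.

4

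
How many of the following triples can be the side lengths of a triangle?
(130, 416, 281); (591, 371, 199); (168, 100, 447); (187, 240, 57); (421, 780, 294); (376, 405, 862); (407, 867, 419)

1

(130,281,416): 130+281 ≤ 416 → not valid
(199,371,591): 199+371 ≤ 591 → not valid
(100,168,447): 100+168 ≤ 447 → not valid
(57,187,240): 57+187 > 240 → valid
(294,421,780): 294+421 ≤ 780 → not valid
(376,405,862): 376+405 ≤ 862 → not valid
(407,419,867): 407+419 ≤ 867 → not valid
1 of the 7 triples forms a triangle.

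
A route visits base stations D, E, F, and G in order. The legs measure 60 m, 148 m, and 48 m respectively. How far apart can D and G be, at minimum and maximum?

40 ≤ DG ≤ 256 m

The maximum is all hops collinear in one direction: 60 + 148 + 48 = 256.
The longest hop is 148; the others sum to 108. Folding the others back against it leaves at least 148 − 108 = 40.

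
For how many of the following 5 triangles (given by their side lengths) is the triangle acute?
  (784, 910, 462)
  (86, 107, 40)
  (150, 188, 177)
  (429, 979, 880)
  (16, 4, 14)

(784,910,462): 462²+784² = 828100 = 910² → right
(86,107,40): 40²+86² = 8996 < 11449 = 107² → obtuse
(150,188,177): 150²+177² = 53829 > 35344 = 188² → acute
(429,979,880): 429²+880² = 958441 = 979² → right
(16,4,14): 4²+14² = 212 < 256 = 16² → obtuse
1 of the 5 is acute.

1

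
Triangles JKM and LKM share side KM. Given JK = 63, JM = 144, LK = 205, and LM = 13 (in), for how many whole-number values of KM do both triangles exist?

From triangle JKM: 81 < KM < 207.
From triangle LKM: 192 < KM < 218.
Intersection: 192 < KM < 207, so integers 193 through 206: 14 values.

14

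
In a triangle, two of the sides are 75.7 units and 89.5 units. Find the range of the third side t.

By the triangle inequality, t must be less than 75.7 + 89.5 = 165.2 and greater than |75.7 − 89.5| = 13.8.

13.8 < t < 165.2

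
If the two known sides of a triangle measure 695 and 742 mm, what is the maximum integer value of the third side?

1436

The third side must be strictly less than 695 + 742 = 1437.
The largest integer below 1437 is 1436.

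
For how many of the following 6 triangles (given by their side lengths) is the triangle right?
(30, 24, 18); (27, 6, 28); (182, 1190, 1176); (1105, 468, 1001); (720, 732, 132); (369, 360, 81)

5

(30,24,18): 18²+24² = 900 = 30² → right
(27,6,28): 6²+27² = 765 < 784 = 28² → obtuse
(182,1190,1176): 182²+1176² = 1416100 = 1190² → right
(1105,468,1001): 468²+1001² = 1221025 = 1105² → right
(720,732,132): 132²+720² = 535824 = 732² → right
(369,360,81): 81²+360² = 136161 = 369² → right
5 of the 6 are right.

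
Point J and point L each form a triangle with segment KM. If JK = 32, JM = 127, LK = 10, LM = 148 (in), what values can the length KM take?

From triangle JKM: |32 − 127| < KM < 32 + 127, i.e. 95 < KM < 159.
From triangle LKM: 138 < KM < 158.
Both must hold, so KM lies in the intersection.

138 < KM < 158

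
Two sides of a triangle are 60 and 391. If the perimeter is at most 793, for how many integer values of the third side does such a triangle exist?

Triangle inequality: 331 < x < 451. Perimeter ≤ 793 gives x ≤ 793 − 60 − 391 = 342.
So 331 < x ≤ 342; integers 332 through 342: 11 values.

11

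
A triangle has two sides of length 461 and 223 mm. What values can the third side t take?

By the triangle inequality, t must be less than 461 + 223 = 684 and greater than |461 − 223| = 238.

238 < t < 684 (mm)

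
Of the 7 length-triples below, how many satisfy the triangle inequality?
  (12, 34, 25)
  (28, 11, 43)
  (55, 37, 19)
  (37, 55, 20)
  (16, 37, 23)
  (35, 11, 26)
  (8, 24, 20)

6

(12,25,34): 12+25 > 34 → valid
(11,28,43): 11+28 ≤ 43 → not valid
(19,37,55): 19+37 > 55 → valid
(20,37,55): 20+37 > 55 → valid
(16,23,37): 16+23 > 37 → valid
(11,26,35): 11+26 > 35 → valid
(8,20,24): 8+20 > 24 → valid
6 of the 7 triples form a triangle.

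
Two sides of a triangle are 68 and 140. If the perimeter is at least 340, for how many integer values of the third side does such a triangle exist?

Triangle inequality: 72 < x < 208. Perimeter ≥ 340 gives x ≥ 340 − 68 − 140 = 132.
So 132 ≤ x < 208; integers 132 through 207: 76 values.

76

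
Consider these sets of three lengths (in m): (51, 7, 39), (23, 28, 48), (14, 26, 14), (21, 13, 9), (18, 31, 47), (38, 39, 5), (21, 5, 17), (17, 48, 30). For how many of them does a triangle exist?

6

(7,39,51): 7+39 ≤ 51 → not valid
(23,28,48): 23+28 > 48 → valid
(14,14,26): 14+14 > 26 → valid
(9,13,21): 9+13 > 21 → valid
(18,31,47): 18+31 > 47 → valid
(5,38,39): 5+38 > 39 → valid
(5,17,21): 5+17 > 21 → valid
(17,30,48): 17+30 ≤ 48 → not valid
6 of the 8 triples form a triangle.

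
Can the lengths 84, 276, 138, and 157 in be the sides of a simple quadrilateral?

A quadrilateral exists iff every side is shorter than the sum of the others — equivalently, the longest side is less than the sum of the rest.
Longest side 276 < 379 (sum of the remaining 3), so yes.

Yes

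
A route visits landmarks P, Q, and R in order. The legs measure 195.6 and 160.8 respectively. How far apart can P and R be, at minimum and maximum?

34.8 ≤ PR ≤ 356.4

By the triangle inequality, |195.6 − 160.8| ≤ PR ≤ 195.6 + 160.8.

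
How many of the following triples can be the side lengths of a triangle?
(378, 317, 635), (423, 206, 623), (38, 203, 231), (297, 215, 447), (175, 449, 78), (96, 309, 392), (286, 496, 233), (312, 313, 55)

(317,378,635): 317+378 > 635 → valid
(206,423,623): 206+423 > 623 → valid
(38,203,231): 38+203 > 231 → valid
(215,297,447): 215+297 > 447 → valid
(78,175,449): 78+175 ≤ 449 → not valid
(96,309,392): 96+309 > 392 → valid
(233,286,496): 233+286 > 496 → valid
(55,312,313): 55+312 > 313 → valid
7 of the 8 triples form a triangle.

7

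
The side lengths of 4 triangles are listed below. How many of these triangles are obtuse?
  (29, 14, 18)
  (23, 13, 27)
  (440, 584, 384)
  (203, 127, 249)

(29,14,18): 14²+18² = 520 < 841 = 29² → obtuse
(23,13,27): 13²+23² = 698 < 729 = 27² → obtuse
(440,584,384): 384²+440² = 341056 = 584² → right
(203,127,249): 127²+203² = 57338 < 62001 = 249² → obtuse
3 of the 4 are obtuse.

3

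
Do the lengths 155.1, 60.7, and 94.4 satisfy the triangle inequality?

The two shorter sides sum to 155.1, exactly equal to the longest side 155.1.
That gives only a degenerate (flat) triangle — the inequality must be strict.

No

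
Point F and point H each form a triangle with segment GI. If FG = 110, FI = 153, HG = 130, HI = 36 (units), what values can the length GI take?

94 < GI < 166

From triangle FGI: |110 − 153| < GI < 110 + 153, i.e. 43 < GI < 263.
From triangle HGI: 94 < GI < 166.
Both must hold, so GI lies in the intersection.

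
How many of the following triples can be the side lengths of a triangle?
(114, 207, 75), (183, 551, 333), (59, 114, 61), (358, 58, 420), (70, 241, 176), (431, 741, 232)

(75,114,207): 75+114 ≤ 207 → not valid
(183,333,551): 183+333 ≤ 551 → not valid
(59,61,114): 59+61 > 114 → valid
(58,358,420): 58+358 ≤ 420 → not valid
(70,176,241): 70+176 > 241 → valid
(232,431,741): 232+431 ≤ 741 → not valid
2 of the 6 triples form a triangle.

2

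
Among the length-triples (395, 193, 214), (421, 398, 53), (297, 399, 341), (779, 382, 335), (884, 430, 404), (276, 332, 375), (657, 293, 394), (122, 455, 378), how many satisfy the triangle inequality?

6

(193,214,395): 193+214 > 395 → valid
(53,398,421): 53+398 > 421 → valid
(297,341,399): 297+341 > 399 → valid
(335,382,779): 335+382 ≤ 779 → not valid
(404,430,884): 404+430 ≤ 884 → not valid
(276,332,375): 276+332 > 375 → valid
(293,394,657): 293+394 > 657 → valid
(122,378,455): 122+378 > 455 → valid
6 of the 8 triples form a triangle.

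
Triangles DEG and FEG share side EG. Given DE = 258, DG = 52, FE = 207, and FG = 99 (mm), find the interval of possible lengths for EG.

206 < EG < 306

From triangle DEG: |258 − 52| < EG < 258 + 52, i.e. 206 < EG < 310.
From triangle FEG: 108 < EG < 306.
Both must hold, so EG lies in the intersection.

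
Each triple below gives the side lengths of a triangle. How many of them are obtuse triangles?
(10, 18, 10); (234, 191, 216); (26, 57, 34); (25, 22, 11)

3

(10,18,10): 10²+10² = 200 < 324 = 18² → obtuse
(234,191,216): 191²+216² = 83137 > 54756 = 234² → acute
(26,57,34): 26²+34² = 1832 < 3249 = 57² → obtuse
(25,22,11): 11²+22² = 605 < 625 = 25² → obtuse
3 of the 4 are obtuse.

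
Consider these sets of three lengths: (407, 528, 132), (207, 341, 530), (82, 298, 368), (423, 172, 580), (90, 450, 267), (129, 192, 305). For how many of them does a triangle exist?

5

(132,407,528): 132+407 > 528 → valid
(207,341,530): 207+341 > 530 → valid
(82,298,368): 82+298 > 368 → valid
(172,423,580): 172+423 > 580 → valid
(90,267,450): 90+267 ≤ 450 → not valid
(129,192,305): 129+192 > 305 → valid
5 of the 6 triples form a triangle.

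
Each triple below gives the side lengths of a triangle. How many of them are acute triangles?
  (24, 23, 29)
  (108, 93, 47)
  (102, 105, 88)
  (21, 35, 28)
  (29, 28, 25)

3

(24,23,29): 23²+24² = 1105 > 841 = 29² → acute
(108,93,47): 47²+93² = 10858 < 11664 = 108² → obtuse
(102,105,88): 88²+102² = 18148 > 11025 = 105² → acute
(21,35,28): 21²+28² = 1225 = 35² → right
(29,28,25): 25²+28² = 1409 > 841 = 29² → acute
3 of the 5 are acute.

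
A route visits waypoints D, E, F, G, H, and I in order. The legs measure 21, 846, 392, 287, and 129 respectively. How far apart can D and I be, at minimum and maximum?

The maximum is all hops collinear in one direction: 21 + 846 + 392 + 287 + 129 = 1675.
The longest hop is 846; the others sum to 829. Folding the others back against it leaves at least 846 − 829 = 17.

17 ≤ DI ≤ 1675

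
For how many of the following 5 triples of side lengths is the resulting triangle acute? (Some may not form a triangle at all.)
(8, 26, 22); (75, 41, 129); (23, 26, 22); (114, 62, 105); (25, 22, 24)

(8,26,22): 8²+22² = 548 < 676 = 26² → obtuse
(75,41,129): 41+75 ≤ 129, not a triangle
(23,26,22): 22²+23² = 1013 > 676 = 26² → acute
(114,62,105): 62²+105² = 14869 > 12996 = 114² → acute
(25,22,24): 22²+24² = 1060 > 625 = 25² → acute
3 of the 5 are acute.

3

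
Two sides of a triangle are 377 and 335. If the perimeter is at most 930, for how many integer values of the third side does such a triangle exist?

Triangle inequality: 42 < x < 712. Perimeter ≤ 930 gives x ≤ 930 − 377 − 335 = 218.
So 42 < x ≤ 218; integers 43 through 218: 176 values.

176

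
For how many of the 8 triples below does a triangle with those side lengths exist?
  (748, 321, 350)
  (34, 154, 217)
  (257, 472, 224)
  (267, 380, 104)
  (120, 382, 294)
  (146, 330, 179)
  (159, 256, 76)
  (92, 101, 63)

3

(321,350,748): 321+350 ≤ 748 → not valid
(34,154,217): 34+154 ≤ 217 → not valid
(224,257,472): 224+257 > 472 → valid
(104,267,380): 104+267 ≤ 380 → not valid
(120,294,382): 120+294 > 382 → valid
(146,179,330): 146+179 ≤ 330 → not valid
(76,159,256): 76+159 ≤ 256 → not valid
(63,92,101): 63+92 > 101 → valid
3 of the 8 triples form a triangle.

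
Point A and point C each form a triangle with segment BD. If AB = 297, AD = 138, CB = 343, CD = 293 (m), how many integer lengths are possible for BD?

275

From triangle ABD: 159 < BD < 435.
From triangle CBD: 50 < BD < 636.
Intersection: 159 < BD < 435, so integers 160 through 434: 275 values.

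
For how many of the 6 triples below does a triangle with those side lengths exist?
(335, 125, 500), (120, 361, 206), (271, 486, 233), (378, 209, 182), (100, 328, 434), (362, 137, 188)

2

(125,335,500): 125+335 ≤ 500 → not valid
(120,206,361): 120+206 ≤ 361 → not valid
(233,271,486): 233+271 > 486 → valid
(182,209,378): 182+209 > 378 → valid
(100,328,434): 100+328 ≤ 434 → not valid
(137,188,362): 137+188 ≤ 362 → not valid
2 of the 6 triples form a triangle.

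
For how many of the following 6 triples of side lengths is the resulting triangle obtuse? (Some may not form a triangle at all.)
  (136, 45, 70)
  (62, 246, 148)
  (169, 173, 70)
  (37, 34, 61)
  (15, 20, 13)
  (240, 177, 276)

2

(136,45,70): 45+70 ≤ 136, not a triangle
(62,246,148): 62+148 ≤ 246, not a triangle
(169,173,70): 70²+169² = 33461 > 29929 = 173² → acute
(37,34,61): 34²+37² = 2525 < 3721 = 61² → obtuse
(15,20,13): 13²+15² = 394 < 400 = 20² → obtuse
(240,177,276): 177²+240² = 88929 > 76176 = 276² → acute
2 of the 6 are obtuse.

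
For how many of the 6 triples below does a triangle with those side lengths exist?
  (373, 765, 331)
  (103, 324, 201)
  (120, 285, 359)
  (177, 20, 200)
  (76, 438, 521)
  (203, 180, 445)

(331,373,765): 331+373 ≤ 765 → not valid
(103,201,324): 103+201 ≤ 324 → not valid
(120,285,359): 120+285 > 359 → valid
(20,177,200): 20+177 ≤ 200 → not valid
(76,438,521): 76+438 ≤ 521 → not valid
(180,203,445): 180+203 ≤ 445 → not valid
1 of the 6 triples forms a triangle.

1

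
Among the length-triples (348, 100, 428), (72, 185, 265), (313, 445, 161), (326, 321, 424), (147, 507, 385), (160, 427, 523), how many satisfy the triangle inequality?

5

(100,348,428): 100+348 > 428 → valid
(72,185,265): 72+185 ≤ 265 → not valid
(161,313,445): 161+313 > 445 → valid
(321,326,424): 321+326 > 424 → valid
(147,385,507): 147+385 > 507 → valid
(160,427,523): 160+427 > 523 → valid
5 of the 6 triples form a triangle.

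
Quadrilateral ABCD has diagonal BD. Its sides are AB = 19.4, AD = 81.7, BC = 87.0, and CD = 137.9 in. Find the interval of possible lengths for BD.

62.3 < BD < 101.1

From triangle ABD: |19.4 − 81.7| < BD < 19.4 + 81.7, i.e. 62.3 < BD < 101.1.
From triangle CBD: 50.9 < BD < 224.9.
Both must hold, so BD lies in the intersection.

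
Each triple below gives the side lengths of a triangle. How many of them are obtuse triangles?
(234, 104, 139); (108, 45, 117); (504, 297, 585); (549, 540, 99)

1

(234,104,139): 104²+139² = 30137 < 54756 = 234² → obtuse
(108,45,117): 45²+108² = 13689 = 117² → right
(504,297,585): 297²+504² = 342225 = 585² → right
(549,540,99): 99²+540² = 301401 = 549² → right
1 of the 4 is obtuse.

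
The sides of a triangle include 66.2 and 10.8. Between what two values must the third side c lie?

By the triangle inequality, c must be less than 66.2 + 10.8 = 77.0 and greater than |66.2 − 10.8| = 55.4.

55.4 < c < 77.0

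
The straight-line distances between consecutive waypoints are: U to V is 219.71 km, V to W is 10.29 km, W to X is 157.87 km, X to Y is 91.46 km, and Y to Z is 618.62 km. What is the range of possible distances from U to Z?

The maximum is all hops collinear in one direction: 219.71 + 10.29 + 157.87 + 91.46 + 618.62 = 1097.95.
The longest hop is 618.62; the others sum to 479.33. Folding the others back against it leaves at least 618.62 − 479.33 = 139.29.

139.29 ≤ UZ ≤ 1097.95 km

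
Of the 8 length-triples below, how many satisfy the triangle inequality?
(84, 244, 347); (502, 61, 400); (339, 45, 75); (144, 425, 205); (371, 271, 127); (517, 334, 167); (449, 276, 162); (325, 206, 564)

(84,244,347): 84+244 ≤ 347 → not valid
(61,400,502): 61+400 ≤ 502 → not valid
(45,75,339): 45+75 ≤ 339 → not valid
(144,205,425): 144+205 ≤ 425 → not valid
(127,271,371): 127+271 > 371 → valid
(167,334,517): 167+334 ≤ 517 → not valid
(162,276,449): 162+276 ≤ 449 → not valid
(206,325,564): 206+325 ≤ 564 → not valid
1 of the 8 triples forms a triangle.

1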